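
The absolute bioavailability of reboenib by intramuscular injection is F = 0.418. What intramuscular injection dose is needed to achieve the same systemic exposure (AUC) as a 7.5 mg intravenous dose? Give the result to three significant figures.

D_intramuscular = 17.9 mg

For equal systemic exposure: F × D_ev = D_iv
D_ev = D_iv / F = 7.5 / 0.418 = 17.9426 mg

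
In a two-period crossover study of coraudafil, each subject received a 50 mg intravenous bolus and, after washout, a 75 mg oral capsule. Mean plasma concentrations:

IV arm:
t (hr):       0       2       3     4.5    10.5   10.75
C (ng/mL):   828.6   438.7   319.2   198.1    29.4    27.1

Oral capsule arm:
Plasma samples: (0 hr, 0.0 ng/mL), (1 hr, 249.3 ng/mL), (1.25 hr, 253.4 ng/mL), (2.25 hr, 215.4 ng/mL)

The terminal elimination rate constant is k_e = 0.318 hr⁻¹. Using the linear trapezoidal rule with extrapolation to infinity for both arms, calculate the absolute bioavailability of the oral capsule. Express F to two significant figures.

Trapezoidal AUC_0→10.75 (IV):
  [0→2]: (828.6+438.7)/2 × 2 = 1267.3
  [2→3]: (438.7+319.2)/2 × 1 = 378.95
  [3→4.5]: (319.2+198.1)/2 × 1.5 = 387.975
  [4.5→10.5]: (198.1+29.4)/2 × 6 = 682.5
  [10.5→10.75]: (29.4+27.1)/2 × 0.25 = 7.0625
  Sum = 2723.7875 ng/mL·hr
IV tail: 27.1/0.318 = 85.220; AUC_iv,0→∞ = 2723.7875 + 85.220 = 2809.0075 ng/mL·hr
Trapezoidal AUC_0→2.25 (oral capsule):
  [0→1]: (0.0+249.3)/2 × 1 = 124.65
  [1→1.25]: (249.3+253.4)/2 × 0.25 = 62.8375
  [1.25→2.25]: (253.4+215.4)/2 × 1 = 234.4
  Sum = 421.8875 ng/mL·hr
oral capsule tail: 215.4/0.318 = 677.358; AUC_ev,0→∞ = 421.8875 + 677.358 = 1099.2455 ng/mL·hr
F = (AUC_ev/D_ev)/(AUC_iv/D_iv) = (1099.2455/75)/(2809.0075/50) = 14.6566/56.18015 = 0.2609

F = 0.26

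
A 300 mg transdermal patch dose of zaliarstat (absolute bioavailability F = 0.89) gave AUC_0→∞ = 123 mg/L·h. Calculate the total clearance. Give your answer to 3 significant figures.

CL = F × Dose / AUC_0→∞
   = 0.89 × 300 / 123 = 2.17073 L/h

CL = 2.17 L/h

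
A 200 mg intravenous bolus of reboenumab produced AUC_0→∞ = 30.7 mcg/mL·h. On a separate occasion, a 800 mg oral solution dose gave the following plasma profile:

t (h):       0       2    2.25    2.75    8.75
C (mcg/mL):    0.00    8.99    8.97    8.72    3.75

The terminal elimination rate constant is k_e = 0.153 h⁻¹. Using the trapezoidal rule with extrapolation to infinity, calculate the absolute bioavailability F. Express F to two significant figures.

Trapezoidal AUC_0→8.75 (oral solution):
  [0→2]: (0.00+8.99)/2 × 2 = 8.99
  [2→2.25]: (8.99+8.97)/2 × 0.25 = 2.245
  [2.25→2.75]: (8.97+8.72)/2 × 0.5 = 4.4225
  [2.75→8.75]: (8.72+3.75)/2 × 6 = 37.41
  Sum = 53.0675 mcg/mL·h
Tail: C_last/k_e = 3.75/0.153 = 24.510
AUC_0→∞ (oral solution) = 53.0675 + 24.510 = 77.5775 mcg/mL·h
F = (AUC_ev/D_ev)/(AUC_iv/D_iv) = (77.5775/800)/(30.7/200) = 0.096971875/0.1535 = 0.6317

F = 0.63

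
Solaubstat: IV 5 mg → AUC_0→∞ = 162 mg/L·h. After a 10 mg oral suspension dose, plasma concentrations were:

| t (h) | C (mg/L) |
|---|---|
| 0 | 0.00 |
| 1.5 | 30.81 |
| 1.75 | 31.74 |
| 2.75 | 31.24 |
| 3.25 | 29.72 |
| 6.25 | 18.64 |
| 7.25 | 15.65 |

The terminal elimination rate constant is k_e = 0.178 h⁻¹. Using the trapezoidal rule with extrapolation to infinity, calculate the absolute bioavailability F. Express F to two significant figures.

F = 0.79

Trapezoidal AUC_0→7.25 (oral suspension):
  [0→1.5]: (0.00+30.81)/2 × 1.5 = 23.1075
  [1.5→1.75]: (30.81+31.74)/2 × 0.25 = 7.81875
  [1.75→2.75]: (31.74+31.24)/2 × 1 = 31.49
  [2.75→3.25]: (31.24+29.72)/2 × 0.5 = 15.24
  [3.25→6.25]: (29.72+18.64)/2 × 3 = 72.54
  [6.25→7.25]: (18.64+15.65)/2 × 1 = 17.145
  Sum = 167.34125 mg/L·h
Tail: C_last/k_e = 15.65/0.178 = 87.921
AUC_0→∞ (oral suspension) = 167.34125 + 87.921 = 255.26225 mg/L·h
F = (AUC_ev/D_ev)/(AUC_iv/D_iv) = (255.26225/10)/(162/5) = 25.526225/32.4 = 0.7878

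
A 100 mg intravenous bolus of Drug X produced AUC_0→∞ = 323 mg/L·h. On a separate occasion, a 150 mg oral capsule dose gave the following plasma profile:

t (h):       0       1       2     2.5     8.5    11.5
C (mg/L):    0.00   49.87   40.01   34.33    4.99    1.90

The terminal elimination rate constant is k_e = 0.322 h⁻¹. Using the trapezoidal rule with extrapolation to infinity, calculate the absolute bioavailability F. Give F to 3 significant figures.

Trapezoidal AUC_0→11.5 (oral capsule):
  [0→1]: (0.00+49.87)/2 × 1 = 24.935
  [1→2]: (49.87+40.01)/2 × 1 = 44.94
  [2→2.5]: (40.01+34.33)/2 × 0.5 = 18.585
  [2.5→8.5]: (34.33+4.99)/2 × 6 = 117.96
  [8.5→11.5]: (4.99+1.90)/2 × 3 = 10.335
  Sum = 216.755 mg/L·h
Tail: C_last/k_e = 1.90/0.322 = 5.901
AUC_0→∞ (oral capsule) = 216.755 + 5.901 = 222.656 mg/L·h
F = (AUC_ev/D_ev)/(AUC_iv/D_iv) = (222.656/150)/(323/100) = 1.48437/3.23 = 0.4596

F = 0.460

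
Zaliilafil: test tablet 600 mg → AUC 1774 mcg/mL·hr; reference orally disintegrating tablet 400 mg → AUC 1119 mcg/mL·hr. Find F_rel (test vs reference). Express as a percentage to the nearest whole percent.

F_rel = 106%

F_rel = (AUC_test/D_test) / (AUC_ref/D_ref)
      = (1774/600) / (1119/400)
      = 2.95667 / 2.7975 = 1.0569 = 105.69%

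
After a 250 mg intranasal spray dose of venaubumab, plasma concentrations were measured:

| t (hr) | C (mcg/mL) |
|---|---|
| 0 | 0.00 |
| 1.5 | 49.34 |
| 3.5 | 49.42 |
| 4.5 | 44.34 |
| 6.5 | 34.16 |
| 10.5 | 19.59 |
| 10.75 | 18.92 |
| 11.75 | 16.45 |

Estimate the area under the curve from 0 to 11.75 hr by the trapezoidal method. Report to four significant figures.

AUC = 391.1 mcg/mL·hr

Trapezoidal AUC_0→11.75:
  [0→1.5]: (0.00+49.34)/2 × 1.5 = 37.005
  [1.5→3.5]: (49.34+49.42)/2 × 2 = 98.76
  [3.5→4.5]: (49.42+44.34)/2 × 1 = 46.88
  [4.5→6.5]: (44.34+34.16)/2 × 2 = 78.5
  [6.5→10.5]: (34.16+19.59)/2 × 4 = 107.5
  [10.5→10.75]: (19.59+18.92)/2 × 0.25 = 4.81375
  [10.75→11.75]: (18.92+16.45)/2 × 1 = 17.685
  Sum = 391.14375 mcg/mL·hr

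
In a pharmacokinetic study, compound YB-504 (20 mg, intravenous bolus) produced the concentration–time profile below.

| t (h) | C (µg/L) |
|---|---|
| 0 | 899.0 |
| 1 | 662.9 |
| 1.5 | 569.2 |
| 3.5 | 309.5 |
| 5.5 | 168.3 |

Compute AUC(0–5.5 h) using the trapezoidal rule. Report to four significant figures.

AUC = 2445 µg/L·h

Trapezoidal AUC_0→5.5:
  [0→1]: (899.0+662.9)/2 × 1 = 780.95
  [1→1.5]: (662.9+569.2)/2 × 0.5 = 308.025
  [1.5→3.5]: (569.2+309.5)/2 × 2 = 878.7
  [3.5→5.5]: (309.5+168.3)/2 × 2 = 477.8
  Sum = 2445.475 µg/L·h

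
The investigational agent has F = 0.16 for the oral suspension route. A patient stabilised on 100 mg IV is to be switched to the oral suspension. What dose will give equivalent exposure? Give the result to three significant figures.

For equal systemic exposure: F × D_ev = D_iv
D_ev = D_iv / F = 100 / 0.16 = 625 mg

D_oral = 625 mg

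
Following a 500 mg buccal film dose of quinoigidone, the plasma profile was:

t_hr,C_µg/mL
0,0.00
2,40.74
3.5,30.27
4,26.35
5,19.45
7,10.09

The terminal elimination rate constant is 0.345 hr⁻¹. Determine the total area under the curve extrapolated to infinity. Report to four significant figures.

Trapezoidal AUC_0→7:
  [0→2]: (0.00+40.74)/2 × 2 = 40.74
  [2→3.5]: (40.74+30.27)/2 × 1.5 = 53.2575
  [3.5→4]: (30.27+26.35)/2 × 0.5 = 14.155
  [4→5]: (26.35+19.45)/2 × 1 = 22.9
  [5→7]: (19.45+10.09)/2 × 2 = 29.54
  Sum = 160.5925 µg/mL·hr
Extrapolated tail: C_last / k_e = 10.09 / 0.345 = 29.246
AUC_0→∞ = 160.5925 + 29.246 = 189.8385 µg/mL·hr

AUC = 189.8 µg/mL·hr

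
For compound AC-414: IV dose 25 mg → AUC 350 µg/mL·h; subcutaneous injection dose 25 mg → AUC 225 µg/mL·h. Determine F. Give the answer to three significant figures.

F = 0.643

F = (AUC_ev / D_ev) / (AUC_iv / D_iv)
  = (225/25) / (350/25)
  = 9 / 14 = 0.6429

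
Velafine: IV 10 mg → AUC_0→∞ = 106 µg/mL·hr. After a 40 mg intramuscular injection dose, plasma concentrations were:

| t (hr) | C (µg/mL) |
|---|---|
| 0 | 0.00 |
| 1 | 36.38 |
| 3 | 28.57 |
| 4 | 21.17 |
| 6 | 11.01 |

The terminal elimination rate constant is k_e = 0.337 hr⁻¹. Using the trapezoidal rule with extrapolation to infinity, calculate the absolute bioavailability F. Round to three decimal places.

Trapezoidal AUC_0→6 (intramuscular injection):
  [0→1]: (0.00+36.38)/2 × 1 = 18.19
  [1→3]: (36.38+28.57)/2 × 2 = 64.95
  [3→4]: (28.57+21.17)/2 × 1 = 24.87
  [4→6]: (21.17+11.01)/2 × 2 = 32.18
  Sum = 140.19 µg/mL·hr
Tail: C_last/k_e = 11.01/0.337 = 32.671
AUC_0→∞ (intramuscular injection) = 140.19 + 32.671 = 172.861 µg/mL·hr
F = (AUC_ev/D_ev)/(AUC_iv/D_iv) = (172.861/40)/(106/10) = 4.321525/10.6 = 0.4077

F = 0.408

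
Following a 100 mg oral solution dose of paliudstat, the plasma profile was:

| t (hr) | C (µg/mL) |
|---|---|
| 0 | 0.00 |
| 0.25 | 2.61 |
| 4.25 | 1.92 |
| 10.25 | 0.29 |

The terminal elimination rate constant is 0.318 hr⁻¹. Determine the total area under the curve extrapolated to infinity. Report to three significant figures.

AUC = 16.9 µg/mL·hr

Trapezoidal AUC_0→10.25:
  [0→0.25]: (0.00+2.61)/2 × 0.25 = 0.32625
  [0.25→4.25]: (2.61+1.92)/2 × 4 = 9.06
  [4.25→10.25]: (1.92+0.29)/2 × 6 = 6.63
  Sum = 16.01625 µg/mL·hr
Extrapolated tail: C_last / k_e = 0.29 / 0.318 = 0.912
AUC_0→∞ = 16.01625 + 0.912 = 16.92825 µg/mL·hr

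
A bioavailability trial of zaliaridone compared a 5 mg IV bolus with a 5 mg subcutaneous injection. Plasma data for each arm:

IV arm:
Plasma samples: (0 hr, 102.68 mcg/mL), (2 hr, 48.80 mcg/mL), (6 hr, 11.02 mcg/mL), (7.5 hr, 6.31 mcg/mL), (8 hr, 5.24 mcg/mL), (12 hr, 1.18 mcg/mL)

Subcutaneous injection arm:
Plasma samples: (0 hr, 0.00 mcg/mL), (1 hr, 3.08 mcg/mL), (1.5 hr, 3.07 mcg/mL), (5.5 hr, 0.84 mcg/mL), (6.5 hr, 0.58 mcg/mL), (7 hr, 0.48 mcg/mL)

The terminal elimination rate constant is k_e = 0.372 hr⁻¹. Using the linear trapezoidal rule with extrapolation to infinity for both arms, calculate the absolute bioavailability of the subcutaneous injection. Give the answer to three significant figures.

Trapezoidal AUC_0→12 (IV):
  [0→2]: (102.68+48.80)/2 × 2 = 151.48
  [2→6]: (48.80+11.02)/2 × 4 = 119.64
  [6→7.5]: (11.02+6.31)/2 × 1.5 = 12.9975
  [7.5→8]: (6.31+5.24)/2 × 0.5 = 2.8875
  [8→12]: (5.24+1.18)/2 × 4 = 12.84
  Sum = 299.845 mcg/mL·hr
IV tail: 1.18/0.372 = 3.172; AUC_iv,0→∞ = 299.845 + 3.172 = 303.017 mcg/mL·hr
Trapezoidal AUC_0→7 (subcutaneous injection):
  [0→1]: (0.00+3.08)/2 × 1 = 1.54
  [1→1.5]: (3.08+3.07)/2 × 0.5 = 1.5375
  [1.5→5.5]: (3.07+0.84)/2 × 4 = 7.82
  [5.5→6.5]: (0.84+0.58)/2 × 1 = 0.71
  [6.5→7]: (0.58+0.48)/2 × 0.5 = 0.265
  Sum = 11.8725 mcg/mL·hr
subcutaneous injection tail: 0.48/0.372 = 1.290; AUC_ev,0→∞ = 11.8725 + 1.290 = 13.1625 mcg/mL·hr
F = (AUC_ev/D_ev)/(AUC_iv/D_iv) = (13.1625/5)/(303.017/5) = 2.6325/60.6034 = 0.0434

F = 0.0434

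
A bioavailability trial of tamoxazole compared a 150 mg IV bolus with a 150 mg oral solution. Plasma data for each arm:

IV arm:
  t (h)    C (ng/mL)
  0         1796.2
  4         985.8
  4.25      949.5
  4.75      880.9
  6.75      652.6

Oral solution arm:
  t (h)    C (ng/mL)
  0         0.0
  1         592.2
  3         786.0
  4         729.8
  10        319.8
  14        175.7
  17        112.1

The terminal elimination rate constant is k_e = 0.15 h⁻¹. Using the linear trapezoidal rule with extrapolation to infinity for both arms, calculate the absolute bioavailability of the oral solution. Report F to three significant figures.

F = 0.638

Trapezoidal AUC_0→6.75 (IV):
  [0→4]: (1796.2+985.8)/2 × 4 = 5564.0
  [4→4.25]: (985.8+949.5)/2 × 0.25 = 241.9125
  [4.25→4.75]: (949.5+880.9)/2 × 0.5 = 457.6
  [4.75→6.75]: (880.9+652.6)/2 × 2 = 1533.5
  Sum = 7797.0125 ng/mL·h
IV tail: 652.6/0.15 = 4350.667; AUC_iv,0→∞ = 7797.0125 + 4350.667 = 12147.6795 ng/mL·h
Trapezoidal AUC_0→17 (oral solution):
  [0→1]: (0.0+592.2)/2 × 1 = 296.1
  [1→3]: (592.2+786.0)/2 × 2 = 1378.2
  [3→4]: (786.0+729.8)/2 × 1 = 757.9
  [4→10]: (729.8+319.8)/2 × 6 = 3148.8
  [10→14]: (319.8+175.7)/2 × 4 = 991.0
  [14→17]: (175.7+112.1)/2 × 3 = 431.7
  Sum = 7003.7 ng/mL·h
oral solution tail: 112.1/0.15 = 747.333; AUC_ev,0→∞ = 7003.7 + 747.333 = 7751.033 ng/mL·h
F = (AUC_ev/D_ev)/(AUC_iv/D_iv) = (7751.033/150)/(12147.6795/150) = 51.6736/80.98453 = 0.6381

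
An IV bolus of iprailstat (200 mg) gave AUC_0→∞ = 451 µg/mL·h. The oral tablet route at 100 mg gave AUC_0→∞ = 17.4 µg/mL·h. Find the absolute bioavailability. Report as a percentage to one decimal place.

F = 7.7%

F = (AUC_ev / D_ev) / (AUC_iv / D_iv)
  = (17.4/100) / (451/200)
  = 0.174 / 2.255 = 0.0772
  = 7.72%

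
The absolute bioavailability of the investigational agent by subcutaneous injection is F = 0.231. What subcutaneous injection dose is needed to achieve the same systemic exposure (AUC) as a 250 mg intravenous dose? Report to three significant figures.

D_subcutaneous = 1080 mg

For equal systemic exposure: F × D_ev = D_iv
D_ev = D_iv / F = 250 / 0.231 = 1082.25 mg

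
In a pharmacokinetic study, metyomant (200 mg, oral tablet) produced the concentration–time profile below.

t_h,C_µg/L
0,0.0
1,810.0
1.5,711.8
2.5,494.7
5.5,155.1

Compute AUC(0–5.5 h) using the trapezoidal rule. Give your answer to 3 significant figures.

Trapezoidal AUC_0→5.5:
  [0→1]: (0.0+810.0)/2 × 1 = 405.0
  [1→1.5]: (810.0+711.8)/2 × 0.5 = 380.45
  [1.5→2.5]: (711.8+494.7)/2 × 1 = 603.25
  [2.5→5.5]: (494.7+155.1)/2 × 3 = 974.7
  Sum = 2363.4 µg/L·h

AUC = 2360 µg/L·h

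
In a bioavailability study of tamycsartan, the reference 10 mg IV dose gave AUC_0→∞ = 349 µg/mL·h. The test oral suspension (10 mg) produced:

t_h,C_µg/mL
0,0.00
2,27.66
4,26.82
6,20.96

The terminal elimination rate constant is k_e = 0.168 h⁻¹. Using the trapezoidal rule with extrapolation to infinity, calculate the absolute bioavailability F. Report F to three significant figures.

F = 0.730

Trapezoidal AUC_0→6 (oral suspension):
  [0→2]: (0.00+27.66)/2 × 2 = 27.66
  [2→4]: (27.66+26.82)/2 × 2 = 54.48
  [4→6]: (26.82+20.96)/2 × 2 = 47.78
  Sum = 129.92 µg/mL·h
Tail: C_last/k_e = 20.96/0.168 = 124.762
AUC_0→∞ (oral suspension) = 129.92 + 124.762 = 254.682 µg/mL·h
F = (AUC_ev/D_ev)/(AUC_iv/D_iv) = (254.682/10)/(349/10) = 25.4682/34.9 = 0.7297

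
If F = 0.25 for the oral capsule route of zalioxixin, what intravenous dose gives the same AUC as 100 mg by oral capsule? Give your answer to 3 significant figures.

D_iv = 25.0 mg

Systemic exposure from an extravascular dose = F × D_ev, so the equivalent IV dose is F × D_ev.
D_iv = F × D_ev = 0.25 × 100 = 25 mg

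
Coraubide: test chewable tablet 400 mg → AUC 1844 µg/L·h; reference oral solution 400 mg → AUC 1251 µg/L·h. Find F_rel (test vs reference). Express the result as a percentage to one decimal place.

F_rel = 147.4%

F_rel = (AUC_test/D_test) / (AUC_ref/D_ref)
      = (1844/400) / (1251/400)
      = 4.61 / 3.1275 = 1.4740 = 147.40%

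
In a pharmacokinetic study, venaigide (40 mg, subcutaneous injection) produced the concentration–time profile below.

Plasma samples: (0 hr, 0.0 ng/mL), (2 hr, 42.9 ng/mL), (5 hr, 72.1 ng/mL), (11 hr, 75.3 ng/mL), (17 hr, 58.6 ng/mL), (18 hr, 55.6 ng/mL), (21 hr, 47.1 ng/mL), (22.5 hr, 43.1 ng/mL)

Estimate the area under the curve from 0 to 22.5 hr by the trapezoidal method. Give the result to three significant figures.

AUC = 1340 ng/mL·hr

Trapezoidal AUC_0→22.5:
  [0→2]: (0.0+42.9)/2 × 2 = 42.9
  [2→5]: (42.9+72.1)/2 × 3 = 172.5
  [5→11]: (72.1+75.3)/2 × 6 = 442.2
  [11→17]: (75.3+58.6)/2 × 6 = 401.7
  [17→18]: (58.6+55.6)/2 × 1 = 57.1
  [18→21]: (55.6+47.1)/2 × 3 = 154.05
  [21→22.5]: (47.1+43.1)/2 × 1.5 = 67.65
  Sum = 1338.1 ng/mL·hr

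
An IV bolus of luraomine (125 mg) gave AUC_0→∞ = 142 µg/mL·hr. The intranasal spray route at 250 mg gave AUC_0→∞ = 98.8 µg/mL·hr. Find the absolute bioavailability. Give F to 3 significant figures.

F = (AUC_ev / D_ev) / (AUC_iv / D_iv)
  = (98.8/250) / (142/125)
  = 0.3952 / 1.136 = 0.3479

F = 0.348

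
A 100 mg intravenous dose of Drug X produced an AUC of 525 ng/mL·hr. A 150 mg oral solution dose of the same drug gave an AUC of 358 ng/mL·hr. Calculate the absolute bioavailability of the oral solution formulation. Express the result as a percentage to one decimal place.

F = 45.5%

F = (AUC_ev / D_ev) / (AUC_iv / D_iv)
  = (358/150) / (525/100)
  = 2.38667 / 5.25 = 0.4546
  = 45.46%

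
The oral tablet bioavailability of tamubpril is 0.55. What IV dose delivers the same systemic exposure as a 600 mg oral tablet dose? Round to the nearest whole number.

Systemic exposure from an extravascular dose = F × D_ev, so the equivalent IV dose is F × D_ev.
D_iv = F × D_ev = 0.55 × 600 = 330 mg

D_iv = 330 mg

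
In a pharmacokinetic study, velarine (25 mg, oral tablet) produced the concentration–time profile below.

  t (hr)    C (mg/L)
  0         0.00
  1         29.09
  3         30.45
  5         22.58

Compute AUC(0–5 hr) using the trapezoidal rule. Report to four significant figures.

Trapezoidal AUC_0→5:
  [0→1]: (0.00+29.09)/2 × 1 = 14.545
  [1→3]: (29.09+30.45)/2 × 2 = 59.54
  [3→5]: (30.45+22.58)/2 × 2 = 53.03
  Sum = 127.115 mg/L·hr

AUC = 127.1 mg/L·hr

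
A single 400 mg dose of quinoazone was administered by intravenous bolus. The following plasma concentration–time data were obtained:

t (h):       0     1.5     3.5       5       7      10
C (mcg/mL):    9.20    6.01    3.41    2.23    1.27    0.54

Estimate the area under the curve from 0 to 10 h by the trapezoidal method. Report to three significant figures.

AUC = 31.3 mcg/mL·h

Trapezoidal AUC_0→10:
  [0→1.5]: (9.20+6.01)/2 × 1.5 = 11.4075
  [1.5→3.5]: (6.01+3.41)/2 × 2 = 9.42
  [3.5→5]: (3.41+2.23)/2 × 1.5 = 4.23
  [5→7]: (2.23+1.27)/2 × 2 = 3.5
  [7→10]: (1.27+0.54)/2 × 3 = 2.715
  Sum = 31.2725 mcg/mL·h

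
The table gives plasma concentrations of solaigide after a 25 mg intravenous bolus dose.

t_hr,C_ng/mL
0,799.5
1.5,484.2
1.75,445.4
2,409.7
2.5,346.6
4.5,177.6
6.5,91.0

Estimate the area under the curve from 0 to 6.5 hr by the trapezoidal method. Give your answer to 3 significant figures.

AUC = 2170 ng/mL·hr

Trapezoidal AUC_0→6.5:
  [0→1.5]: (799.5+484.2)/2 × 1.5 = 962.775
  [1.5→1.75]: (484.2+445.4)/2 × 0.25 = 116.2
  [1.75→2]: (445.4+409.7)/2 × 0.25 = 106.8875
  [2→2.5]: (409.7+346.6)/2 × 0.5 = 189.075
  [2.5→4.5]: (346.6+177.6)/2 × 2 = 524.2
  [4.5→6.5]: (177.6+91.0)/2 × 2 = 268.6
  Sum = 2167.7375 ng/mL·hr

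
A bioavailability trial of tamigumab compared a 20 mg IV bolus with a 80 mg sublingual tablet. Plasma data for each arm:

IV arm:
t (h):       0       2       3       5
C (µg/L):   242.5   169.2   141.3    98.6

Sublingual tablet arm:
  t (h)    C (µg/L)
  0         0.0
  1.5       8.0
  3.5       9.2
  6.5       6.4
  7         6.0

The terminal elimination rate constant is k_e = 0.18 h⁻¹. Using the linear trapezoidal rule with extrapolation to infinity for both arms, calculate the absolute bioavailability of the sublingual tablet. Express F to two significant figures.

Trapezoidal AUC_0→5 (IV):
  [0→2]: (242.5+169.2)/2 × 2 = 411.7
  [2→3]: (169.2+141.3)/2 × 1 = 155.25
  [3→5]: (141.3+98.6)/2 × 2 = 239.9
  Sum = 806.85 µg/L·h
IV tail: 98.6/0.18 = 547.778; AUC_iv,0→∞ = 806.85 + 547.778 = 1354.628 µg/L·h
Trapezoidal AUC_0→7 (sublingual tablet):
  [0→1.5]: (0.0+8.0)/2 × 1.5 = 6.0
  [1.5→3.5]: (8.0+9.2)/2 × 2 = 17.2
  [3.5→6.5]: (9.2+6.4)/2 × 3 = 23.4
  [6.5→7]: (6.4+6.0)/2 × 0.5 = 3.1
  Sum = 49.7 µg/L·h
sublingual tablet tail: 6.0/0.18 = 33.333; AUC_ev,0→∞ = 49.7 + 33.333 = 83.033 µg/L·h
F = (AUC_ev/D_ev)/(AUC_iv/D_iv) = (83.033/80)/(1354.628/20) = 1.0379125/67.7314 = 0.0153

F = 0.015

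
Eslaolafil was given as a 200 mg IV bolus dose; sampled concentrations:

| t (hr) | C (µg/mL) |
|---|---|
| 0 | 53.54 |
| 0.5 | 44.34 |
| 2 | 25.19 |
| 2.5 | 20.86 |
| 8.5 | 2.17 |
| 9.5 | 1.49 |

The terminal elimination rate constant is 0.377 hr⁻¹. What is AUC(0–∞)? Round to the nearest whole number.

Trapezoidal AUC_0→9.5:
  [0→0.5]: (53.54+44.34)/2 × 0.5 = 24.47
  [0.5→2]: (44.34+25.19)/2 × 1.5 = 52.1475
  [2→2.5]: (25.19+20.86)/2 × 0.5 = 11.5125
  [2.5→8.5]: (20.86+2.17)/2 × 6 = 69.09
  [8.5→9.5]: (2.17+1.49)/2 × 1 = 1.83
  Sum = 159.05 µg/mL·hr
Extrapolated tail: C_last / k_e = 1.49 / 0.377 = 3.952
AUC_0→∞ = 159.05 + 3.952 = 163.002 µg/mL·hr

AUC = 163 µg/mL·hr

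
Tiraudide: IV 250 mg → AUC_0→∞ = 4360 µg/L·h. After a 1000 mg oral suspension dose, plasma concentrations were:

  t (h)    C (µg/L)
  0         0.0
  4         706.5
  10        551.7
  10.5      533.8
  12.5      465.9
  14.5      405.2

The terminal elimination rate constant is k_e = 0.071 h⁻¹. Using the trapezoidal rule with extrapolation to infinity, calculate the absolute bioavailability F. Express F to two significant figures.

F = 0.75

Trapezoidal AUC_0→14.5 (oral suspension):
  [0→4]: (0.0+706.5)/2 × 4 = 1413.0
  [4→10]: (706.5+551.7)/2 × 6 = 3774.6
  [10→10.5]: (551.7+533.8)/2 × 0.5 = 271.375
  [10.5→12.5]: (533.8+465.9)/2 × 2 = 999.7
  [12.5→14.5]: (465.9+405.2)/2 × 2 = 871.1
  Sum = 7329.775 µg/L·h
Tail: C_last/k_e = 405.2/0.071 = 5707.042
AUC_0→∞ (oral suspension) = 7329.775 + 5707.042 = 13036.817 µg/L·h
F = (AUC_ev/D_ev)/(AUC_iv/D_iv) = (13036.817/1000)/(4360/250) = 13.036817/17.44 = 0.7475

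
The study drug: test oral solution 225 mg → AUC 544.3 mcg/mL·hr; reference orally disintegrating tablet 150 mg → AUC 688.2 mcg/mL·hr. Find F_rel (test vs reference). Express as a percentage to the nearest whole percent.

F_rel = (AUC_test/D_test) / (AUC_ref/D_ref)
      = (544.3/225) / (688.2/150)
      = 2.41911 / 4.588 = 0.5273 = 52.73%

F_rel = 53%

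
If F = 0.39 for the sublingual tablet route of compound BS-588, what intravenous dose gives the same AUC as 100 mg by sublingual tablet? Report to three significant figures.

D_iv = 39.0 mg

Systemic exposure from an extravascular dose = F × D_ev, so the equivalent IV dose is F × D_ev.
D_iv = F × D_ev = 0.39 × 100 = 39 mg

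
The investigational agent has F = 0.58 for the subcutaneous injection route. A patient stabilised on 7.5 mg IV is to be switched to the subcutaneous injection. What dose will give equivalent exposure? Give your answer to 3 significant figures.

For equal systemic exposure: F × D_ev = D_iv
D_ev = D_iv / F = 7.5 / 0.58 = 12.931 mg

D_subcutaneous = 12.9 mg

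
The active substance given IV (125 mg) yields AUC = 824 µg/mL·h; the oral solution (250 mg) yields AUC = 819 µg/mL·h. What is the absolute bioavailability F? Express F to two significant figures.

F = (AUC_ev / D_ev) / (AUC_iv / D_iv)
  = (819/250) / (824/125)
  = 3.276 / 6.592 = 0.4970

F = 0.50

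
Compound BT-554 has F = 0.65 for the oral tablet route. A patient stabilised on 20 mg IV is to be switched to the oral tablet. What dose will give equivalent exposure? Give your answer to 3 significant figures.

For equal systemic exposure: F × D_ev = D_iv
D_ev = D_iv / F = 20 / 0.65 = 30.7692 mg

D_oral = 30.8 mg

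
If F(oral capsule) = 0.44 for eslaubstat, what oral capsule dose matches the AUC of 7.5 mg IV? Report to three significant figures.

D_oral = 17.0 mg

For equal systemic exposure: F × D_ev = D_iv
D_ev = D_iv / F = 7.5 / 0.44 = 17.0455 mg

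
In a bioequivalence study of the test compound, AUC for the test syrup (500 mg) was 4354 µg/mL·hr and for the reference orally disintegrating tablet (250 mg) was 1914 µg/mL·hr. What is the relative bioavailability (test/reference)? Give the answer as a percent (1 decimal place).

F_rel = (AUC_test/D_test) / (AUC_ref/D_ref)
      = (4354/500) / (1914/250)
      = 8.708 / 7.656 = 1.1374 = 113.74%

F_rel = 113.7%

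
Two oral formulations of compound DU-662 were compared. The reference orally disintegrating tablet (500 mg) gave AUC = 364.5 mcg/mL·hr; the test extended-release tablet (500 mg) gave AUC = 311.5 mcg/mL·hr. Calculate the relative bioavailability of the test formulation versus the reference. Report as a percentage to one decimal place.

F_rel = (AUC_test/D_test) / (AUC_ref/D_ref)
      = (311.5/500) / (364.5/500)
      = 0.623 / 0.729 = 0.8546 = 85.46%

F_rel = 85.5%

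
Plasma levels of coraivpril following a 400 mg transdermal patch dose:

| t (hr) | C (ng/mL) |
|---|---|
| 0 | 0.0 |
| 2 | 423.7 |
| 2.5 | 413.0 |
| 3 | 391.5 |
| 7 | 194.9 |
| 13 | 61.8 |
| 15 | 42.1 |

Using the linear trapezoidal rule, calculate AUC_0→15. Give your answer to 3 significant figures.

Trapezoidal AUC_0→15:
  [0→2]: (0.0+423.7)/2 × 2 = 423.7
  [2→2.5]: (423.7+413.0)/2 × 0.5 = 209.175
  [2.5→3]: (413.0+391.5)/2 × 0.5 = 201.125
  [3→7]: (391.5+194.9)/2 × 4 = 1172.8
  [7→13]: (194.9+61.8)/2 × 6 = 770.1
  [13→15]: (61.8+42.1)/2 × 2 = 103.9
  Sum = 2880.8 ng/mL·hr

AUC = 2880 ng/mL·hr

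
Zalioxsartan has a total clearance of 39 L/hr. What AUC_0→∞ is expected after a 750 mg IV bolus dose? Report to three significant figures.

AUC = 19.2 mg/L·hr

AUC_0→∞ = Dose_iv / CL
        = 750 / 39 = 19.2308 mg/L·hr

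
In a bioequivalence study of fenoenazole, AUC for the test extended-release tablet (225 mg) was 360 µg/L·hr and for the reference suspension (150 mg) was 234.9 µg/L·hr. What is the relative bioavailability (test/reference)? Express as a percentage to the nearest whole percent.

F_rel = 102%

F_rel = (AUC_test/D_test) / (AUC_ref/D_ref)
      = (360/225) / (234.9/150)
      = 1.6 / 1.566 = 1.0217 = 102.17%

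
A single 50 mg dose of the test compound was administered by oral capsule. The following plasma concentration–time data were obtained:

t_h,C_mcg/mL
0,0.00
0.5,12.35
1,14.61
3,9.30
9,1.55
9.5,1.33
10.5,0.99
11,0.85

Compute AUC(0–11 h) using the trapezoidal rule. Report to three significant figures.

AUC = 68.6 mcg/mL·h

Trapezoidal AUC_0→11:
  [0→0.5]: (0.00+12.35)/2 × 0.5 = 3.0875
  [0.5→1]: (12.35+14.61)/2 × 0.5 = 6.74
  [1→3]: (14.61+9.30)/2 × 2 = 23.91
  [3→9]: (9.30+1.55)/2 × 6 = 32.55
  [9→9.5]: (1.55+1.33)/2 × 0.5 = 0.72
  [9.5→10.5]: (1.33+0.99)/2 × 1 = 1.16
  [10.5→11]: (0.99+0.85)/2 × 0.5 = 0.46
  Sum = 68.6275 mcg/mL·h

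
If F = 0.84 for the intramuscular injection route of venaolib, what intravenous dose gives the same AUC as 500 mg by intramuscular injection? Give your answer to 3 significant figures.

D_iv = 420 mg

Systemic exposure from an extravascular dose = F × D_ev, so the equivalent IV dose is F × D_ev.
D_iv = F × D_ev = 0.84 × 500 = 420 mg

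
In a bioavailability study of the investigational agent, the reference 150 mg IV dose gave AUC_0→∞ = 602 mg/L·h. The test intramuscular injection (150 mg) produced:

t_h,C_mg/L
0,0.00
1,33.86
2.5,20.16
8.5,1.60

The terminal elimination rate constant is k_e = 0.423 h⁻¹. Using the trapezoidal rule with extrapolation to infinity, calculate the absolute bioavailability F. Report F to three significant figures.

F = 0.210

Trapezoidal AUC_0→8.5 (intramuscular injection):
  [0→1]: (0.00+33.86)/2 × 1 = 16.93
  [1→2.5]: (33.86+20.16)/2 × 1.5 = 40.515
  [2.5→8.5]: (20.16+1.60)/2 × 6 = 65.28
  Sum = 122.725 mg/L·h
Tail: C_last/k_e = 1.60/0.423 = 3.783
AUC_0→∞ (intramuscular injection) = 122.725 + 3.783 = 126.508 mg/L·h
F = (AUC_ev/D_ev)/(AUC_iv/D_iv) = (126.508/150)/(602/150) = 0.843387/4.01333 = 0.2101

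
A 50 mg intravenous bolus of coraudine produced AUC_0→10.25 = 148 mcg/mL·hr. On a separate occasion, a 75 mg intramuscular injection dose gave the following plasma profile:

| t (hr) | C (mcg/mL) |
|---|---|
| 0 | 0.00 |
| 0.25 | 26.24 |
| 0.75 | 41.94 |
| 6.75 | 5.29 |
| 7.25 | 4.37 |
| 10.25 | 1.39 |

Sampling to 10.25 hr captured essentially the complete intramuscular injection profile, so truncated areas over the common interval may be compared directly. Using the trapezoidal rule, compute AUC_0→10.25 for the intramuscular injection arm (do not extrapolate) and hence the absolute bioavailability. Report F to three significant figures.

F = 0.780

Trapezoidal AUC_0→10.25 (intramuscular injection):
  [0→0.25]: (0.00+26.24)/2 × 0.25 = 3.28
  [0.25→0.75]: (26.24+41.94)/2 × 0.5 = 17.045
  [0.75→6.75]: (41.94+5.29)/2 × 6 = 141.69
  [6.75→7.25]: (5.29+4.37)/2 × 0.5 = 2.415
  [7.25→10.25]: (4.37+1.39)/2 × 3 = 8.64
  Sum = 173.07 mcg/mL·hr
F = (AUC_ev/D_ev)/(AUC_iv/D_iv) = (173.07/75)/(148/50) = 2.3076/2.96 = 0.7796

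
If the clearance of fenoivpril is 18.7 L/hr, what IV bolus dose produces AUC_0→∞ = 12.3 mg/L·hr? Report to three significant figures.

Dose_iv = CL × AUC_0→∞
     = 18.7 × 12.3 = 230.01 mg

Dose = 230 mg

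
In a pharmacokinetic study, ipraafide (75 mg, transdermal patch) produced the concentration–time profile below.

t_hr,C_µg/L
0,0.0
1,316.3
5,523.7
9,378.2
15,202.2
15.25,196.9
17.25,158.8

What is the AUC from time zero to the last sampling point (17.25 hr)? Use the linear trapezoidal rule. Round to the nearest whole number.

Trapezoidal AUC_0→17.25:
  [0→1]: (0.0+316.3)/2 × 1 = 158.15
  [1→5]: (316.3+523.7)/2 × 4 = 1680.0
  [5→9]: (523.7+378.2)/2 × 4 = 1803.8
  [9→15]: (378.2+202.2)/2 × 6 = 1741.2
  [15→15.25]: (202.2+196.9)/2 × 0.25 = 49.8875
  [15.25→17.25]: (196.9+158.8)/2 × 2 = 355.7
  Sum = 5788.7375 µg/L·hr

AUC = 5789 µg/L·hr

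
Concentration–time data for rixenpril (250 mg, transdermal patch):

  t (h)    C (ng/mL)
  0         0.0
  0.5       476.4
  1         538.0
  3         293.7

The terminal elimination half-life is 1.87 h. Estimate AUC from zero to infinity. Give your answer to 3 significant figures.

AUC = 2000 ng/mL·h

Trapezoidal AUC_0→3:
  [0→0.5]: (0.0+476.4)/2 × 0.5 = 119.1
  [0.5→1]: (476.4+538.0)/2 × 0.5 = 253.6
  [1→3]: (538.0+293.7)/2 × 2 = 831.7
  Sum = 1204.4 ng/mL·h
k_e = ln2 / t½ = 0.693147 / 1.87 = 0.3707 h^-1
Extrapolated tail: C_last / k_e = 293.7 / 0.3707 = 792.285
AUC_0→∞ = 1204.4 + 792.285 = 1996.685 ng/mL·h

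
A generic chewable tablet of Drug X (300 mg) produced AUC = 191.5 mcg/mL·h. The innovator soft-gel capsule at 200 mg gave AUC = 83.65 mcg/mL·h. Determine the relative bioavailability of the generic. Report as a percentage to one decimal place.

F_rel = (AUC_test/D_test) / (AUC_ref/D_ref)
      = (191.5/300) / (83.65/200)
      = 0.638333 / 0.41825 = 1.5262 = 152.62%

F_rel = 152.6%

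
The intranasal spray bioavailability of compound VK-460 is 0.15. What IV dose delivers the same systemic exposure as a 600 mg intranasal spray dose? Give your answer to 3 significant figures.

Systemic exposure from an extravascular dose = F × D_ev, so the equivalent IV dose is F × D_ev.
D_iv = F × D_ev = 0.15 × 600 = 90 mg

D_iv = 90.0 mg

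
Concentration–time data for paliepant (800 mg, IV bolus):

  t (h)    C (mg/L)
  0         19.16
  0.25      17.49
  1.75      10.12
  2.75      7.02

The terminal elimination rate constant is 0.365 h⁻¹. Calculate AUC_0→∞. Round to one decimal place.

AUC = 53.1 mg/L·h

Trapezoidal AUC_0→2.75:
  [0→0.25]: (19.16+17.49)/2 × 0.25 = 4.58125
  [0.25→1.75]: (17.49+10.12)/2 × 1.5 = 20.7075
  [1.75→2.75]: (10.12+7.02)/2 × 1 = 8.57
  Sum = 33.85875 mg/L·h
Extrapolated tail: C_last / k_e = 7.02 / 0.365 = 19.233
AUC_0→∞ = 33.85875 + 19.233 = 53.09175 mg/L·h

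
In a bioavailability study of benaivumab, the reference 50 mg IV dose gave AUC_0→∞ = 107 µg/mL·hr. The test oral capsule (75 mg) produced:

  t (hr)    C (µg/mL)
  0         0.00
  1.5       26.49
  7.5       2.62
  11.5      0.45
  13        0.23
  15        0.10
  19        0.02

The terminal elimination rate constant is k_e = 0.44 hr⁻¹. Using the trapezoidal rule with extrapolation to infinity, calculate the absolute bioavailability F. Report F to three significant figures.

F = 0.713

Trapezoidal AUC_0→19 (oral capsule):
  [0→1.5]: (0.00+26.49)/2 × 1.5 = 19.8675
  [1.5→7.5]: (26.49+2.62)/2 × 6 = 87.33
  [7.5→11.5]: (2.62+0.45)/2 × 4 = 6.14
  [11.5→13]: (0.45+0.23)/2 × 1.5 = 0.51
  [13→15]: (0.23+0.10)/2 × 2 = 0.33
  [15→19]: (0.10+0.02)/2 × 4 = 0.24
  Sum = 114.4175 µg/mL·hr
Tail: C_last/k_e = 0.02/0.44 = 0.045
AUC_0→∞ (oral capsule) = 114.4175 + 0.045 = 114.4625 µg/mL·hr
F = (AUC_ev/D_ev)/(AUC_iv/D_iv) = (114.4625/75)/(107/50) = 1.52617/2.14 = 0.7132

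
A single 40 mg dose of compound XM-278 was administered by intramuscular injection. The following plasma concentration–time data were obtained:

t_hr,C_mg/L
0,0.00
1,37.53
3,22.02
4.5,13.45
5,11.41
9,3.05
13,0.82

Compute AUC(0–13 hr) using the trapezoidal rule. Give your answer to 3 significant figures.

Trapezoidal AUC_0→13:
  [0→1]: (0.00+37.53)/2 × 1 = 18.765
  [1→3]: (37.53+22.02)/2 × 2 = 59.55
  [3→4.5]: (22.02+13.45)/2 × 1.5 = 26.6025
  [4.5→5]: (13.45+11.41)/2 × 0.5 = 6.215
  [5→9]: (11.41+3.05)/2 × 4 = 28.92
  [9→13]: (3.05+0.82)/2 × 4 = 7.74
  Sum = 147.7925 mg/L·hr

AUC = 148 mg/L·hr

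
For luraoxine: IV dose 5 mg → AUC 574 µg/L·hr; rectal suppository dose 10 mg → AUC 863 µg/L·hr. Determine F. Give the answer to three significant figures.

F = 0.752

F = (AUC_ev / D_ev) / (AUC_iv / D_iv)
  = (863/10) / (574/5)
  = 86.3 / 114.8 = 0.7517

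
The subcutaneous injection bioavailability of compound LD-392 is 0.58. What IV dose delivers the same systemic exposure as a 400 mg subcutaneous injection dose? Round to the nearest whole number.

Systemic exposure from an extravascular dose = F × D_ev, so the equivalent IV dose is F × D_ev.
D_iv = F × D_ev = 0.58 × 400 = 232 mg

D_iv = 232 mg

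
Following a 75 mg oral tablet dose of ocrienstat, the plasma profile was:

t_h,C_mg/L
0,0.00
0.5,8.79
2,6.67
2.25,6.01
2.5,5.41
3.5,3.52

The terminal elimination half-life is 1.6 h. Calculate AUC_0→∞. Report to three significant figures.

AUC = 29.4 mg/L·h

Trapezoidal AUC_0→3.5:
  [0→0.5]: (0.00+8.79)/2 × 0.5 = 2.1975
  [0.5→2]: (8.79+6.67)/2 × 1.5 = 11.595
  [2→2.25]: (6.67+6.01)/2 × 0.25 = 1.585
  [2.25→2.5]: (6.01+5.41)/2 × 0.25 = 1.4275
  [2.5→3.5]: (5.41+3.52)/2 × 1 = 4.465
  Sum = 21.27 mg/L·h
k_e = ln2 / t½ = 0.693147 / 1.6 = 0.4332 h^-1
Extrapolated tail: C_last / k_e = 3.52 / 0.4332 = 8.126
AUC_0→∞ = 21.27 + 8.126 = 29.396 mg/L·h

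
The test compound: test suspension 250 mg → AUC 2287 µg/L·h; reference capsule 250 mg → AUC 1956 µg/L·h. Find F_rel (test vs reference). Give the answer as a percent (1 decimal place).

F_rel = 116.9%

F_rel = (AUC_test/D_test) / (AUC_ref/D_ref)
      = (2287/250) / (1956/250)
      = 9.148 / 7.824 = 1.1692 = 116.92%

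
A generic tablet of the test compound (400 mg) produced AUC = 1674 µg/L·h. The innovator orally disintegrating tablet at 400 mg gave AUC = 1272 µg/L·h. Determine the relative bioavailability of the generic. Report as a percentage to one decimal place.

F_rel = (AUC_test/D_test) / (AUC_ref/D_ref)
      = (1674/400) / (1272/400)
      = 4.185 / 3.18 = 1.3160 = 131.60%

F_rel = 131.6%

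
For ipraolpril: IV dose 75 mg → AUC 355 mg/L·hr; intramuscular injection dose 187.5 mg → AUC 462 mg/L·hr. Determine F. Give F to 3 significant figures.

F = 0.521

F = (AUC_ev / D_ev) / (AUC_iv / D_iv)
  = (462/187.5) / (355/75)
  = 2.464 / 4.73333 = 0.5206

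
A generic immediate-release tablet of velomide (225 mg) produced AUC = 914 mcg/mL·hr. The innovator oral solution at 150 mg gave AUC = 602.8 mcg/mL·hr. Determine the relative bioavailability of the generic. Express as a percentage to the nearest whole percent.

F_rel = 101%

F_rel = (AUC_test/D_test) / (AUC_ref/D_ref)
      = (914/225) / (602.8/150)
      = 4.06222 / 4.01867 = 1.0108 = 101.08%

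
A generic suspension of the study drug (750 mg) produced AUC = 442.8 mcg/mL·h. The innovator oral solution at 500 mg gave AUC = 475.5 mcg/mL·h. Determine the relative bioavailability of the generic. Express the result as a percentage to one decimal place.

F_rel = (AUC_test/D_test) / (AUC_ref/D_ref)
      = (442.8/750) / (475.5/500)
      = 0.5904 / 0.951 = 0.6208 = 62.08%

F_rel = 62.1%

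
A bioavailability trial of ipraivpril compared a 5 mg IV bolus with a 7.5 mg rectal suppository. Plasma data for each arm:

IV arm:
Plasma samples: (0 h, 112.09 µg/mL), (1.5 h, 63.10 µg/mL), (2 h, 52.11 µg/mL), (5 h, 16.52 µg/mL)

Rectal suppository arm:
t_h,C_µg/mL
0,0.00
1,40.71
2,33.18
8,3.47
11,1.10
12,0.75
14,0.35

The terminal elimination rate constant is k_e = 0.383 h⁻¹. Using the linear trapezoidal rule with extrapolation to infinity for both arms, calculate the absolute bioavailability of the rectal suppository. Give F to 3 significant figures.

Trapezoidal AUC_0→5 (IV):
  [0→1.5]: (112.09+63.10)/2 × 1.5 = 131.3925
  [1.5→2]: (63.10+52.11)/2 × 0.5 = 28.8025
  [2→5]: (52.11+16.52)/2 × 3 = 102.945
  Sum = 263.14 µg/mL·h
IV tail: 16.52/0.383 = 43.133; AUC_iv,0→∞ = 263.14 + 43.133 = 306.273 µg/mL·h
Trapezoidal AUC_0→14 (rectal suppository):
  [0→1]: (0.00+40.71)/2 × 1 = 20.355
  [1→2]: (40.71+33.18)/2 × 1 = 36.945
  [2→8]: (33.18+3.47)/2 × 6 = 109.95
  [8→11]: (3.47+1.10)/2 × 3 = 6.855
  [11→12]: (1.10+0.75)/2 × 1 = 0.925
  [12→14]: (0.75+0.35)/2 × 2 = 1.1
  Sum = 176.13 µg/mL·h
rectal suppository tail: 0.35/0.383 = 0.914; AUC_ev,0→∞ = 176.13 + 0.914 = 177.044 µg/mL·h
F = (AUC_ev/D_ev)/(AUC_iv/D_iv) = (177.044/7.5)/(306.273/5) = 23.6059/61.2546 = 0.3854

F = 0.385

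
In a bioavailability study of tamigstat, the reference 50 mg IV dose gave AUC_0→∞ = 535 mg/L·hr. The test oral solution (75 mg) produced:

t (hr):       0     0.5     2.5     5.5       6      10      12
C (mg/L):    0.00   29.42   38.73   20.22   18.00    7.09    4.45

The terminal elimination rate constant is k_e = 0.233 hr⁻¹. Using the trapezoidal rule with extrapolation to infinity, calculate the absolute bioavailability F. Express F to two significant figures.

Trapezoidal AUC_0→12 (oral solution):
  [0→0.5]: (0.00+29.42)/2 × 0.5 = 7.355
  [0.5→2.5]: (29.42+38.73)/2 × 2 = 68.15
  [2.5→5.5]: (38.73+20.22)/2 × 3 = 88.425
  [5.5→6]: (20.22+18.00)/2 × 0.5 = 9.555
  [6→10]: (18.00+7.09)/2 × 4 = 50.18
  [10→12]: (7.09+4.45)/2 × 2 = 11.54
  Sum = 235.205 mg/L·hr
Tail: C_last/k_e = 4.45/0.233 = 19.099
AUC_0→∞ (oral solution) = 235.205 + 19.099 = 254.304 mg/L·hr
F = (AUC_ev/D_ev)/(AUC_iv/D_iv) = (254.304/75)/(535/50) = 3.39072/10.7 = 0.3169

F = 0.32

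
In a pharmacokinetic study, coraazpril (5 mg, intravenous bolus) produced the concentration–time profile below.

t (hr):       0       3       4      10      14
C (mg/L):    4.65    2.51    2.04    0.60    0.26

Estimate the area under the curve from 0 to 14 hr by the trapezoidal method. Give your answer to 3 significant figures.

AUC = 22.7 mg/L·hr

Trapezoidal AUC_0→14:
  [0→3]: (4.65+2.51)/2 × 3 = 10.74
  [3→4]: (2.51+2.04)/2 × 1 = 2.275
  [4→10]: (2.04+0.60)/2 × 6 = 7.92
  [10→14]: (0.60+0.26)/2 × 4 = 1.72
  Sum = 22.655 mg/L·hr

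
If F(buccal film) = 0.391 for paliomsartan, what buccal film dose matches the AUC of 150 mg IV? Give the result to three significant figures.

For equal systemic exposure: F × D_ev = D_iv
D_ev = D_iv / F = 150 / 0.391 = 383.632 mg

D_buccal = 384 mg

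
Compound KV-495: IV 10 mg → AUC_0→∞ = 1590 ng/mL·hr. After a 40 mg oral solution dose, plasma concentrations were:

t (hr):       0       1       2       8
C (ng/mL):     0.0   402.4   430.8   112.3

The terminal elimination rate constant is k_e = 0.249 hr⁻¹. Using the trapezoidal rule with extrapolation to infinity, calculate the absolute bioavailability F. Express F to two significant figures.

Trapezoidal AUC_0→8 (oral solution):
  [0→1]: (0.0+402.4)/2 × 1 = 201.2
  [1→2]: (402.4+430.8)/2 × 1 = 416.6
  [2→8]: (430.8+112.3)/2 × 6 = 1629.3
  Sum = 2247.1 ng/mL·hr
Tail: C_last/k_e = 112.3/0.249 = 451.004
AUC_0→∞ (oral solution) = 2247.1 + 451.004 = 2698.104 ng/mL·hr
F = (AUC_ev/D_ev)/(AUC_iv/D_iv) = (2698.104/40)/(1590/10) = 67.4526/159 = 0.4242

F = 0.42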